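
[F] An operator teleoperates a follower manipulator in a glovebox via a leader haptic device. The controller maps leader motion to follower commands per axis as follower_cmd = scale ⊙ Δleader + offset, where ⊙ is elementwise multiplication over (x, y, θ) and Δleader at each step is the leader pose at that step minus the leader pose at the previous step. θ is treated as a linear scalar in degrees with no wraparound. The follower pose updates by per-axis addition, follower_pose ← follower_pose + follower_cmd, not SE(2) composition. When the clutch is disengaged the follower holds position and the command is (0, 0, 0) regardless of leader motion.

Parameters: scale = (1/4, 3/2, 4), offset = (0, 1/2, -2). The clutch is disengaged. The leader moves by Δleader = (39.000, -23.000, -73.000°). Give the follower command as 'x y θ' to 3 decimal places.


0.000 0.000 0.000

clutch disengaged → follower holds; cmd = (0, 0, 0)


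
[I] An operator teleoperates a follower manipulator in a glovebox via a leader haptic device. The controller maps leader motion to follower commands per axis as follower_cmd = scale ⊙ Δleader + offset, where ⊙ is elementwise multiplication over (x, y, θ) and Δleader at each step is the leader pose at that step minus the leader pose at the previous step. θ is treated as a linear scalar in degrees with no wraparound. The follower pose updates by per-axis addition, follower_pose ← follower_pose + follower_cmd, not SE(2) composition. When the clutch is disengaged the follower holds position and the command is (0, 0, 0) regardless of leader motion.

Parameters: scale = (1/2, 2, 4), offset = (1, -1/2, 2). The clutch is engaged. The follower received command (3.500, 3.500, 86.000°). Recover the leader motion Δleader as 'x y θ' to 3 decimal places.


5.000 2.000 21.000

axis x: (3.500 − 1) / (1/2) = 5.000
axis y: (3.500 − -1/2) / (2) = 2.000
axis θ: (86.000 − 2) / (4) = 21.000


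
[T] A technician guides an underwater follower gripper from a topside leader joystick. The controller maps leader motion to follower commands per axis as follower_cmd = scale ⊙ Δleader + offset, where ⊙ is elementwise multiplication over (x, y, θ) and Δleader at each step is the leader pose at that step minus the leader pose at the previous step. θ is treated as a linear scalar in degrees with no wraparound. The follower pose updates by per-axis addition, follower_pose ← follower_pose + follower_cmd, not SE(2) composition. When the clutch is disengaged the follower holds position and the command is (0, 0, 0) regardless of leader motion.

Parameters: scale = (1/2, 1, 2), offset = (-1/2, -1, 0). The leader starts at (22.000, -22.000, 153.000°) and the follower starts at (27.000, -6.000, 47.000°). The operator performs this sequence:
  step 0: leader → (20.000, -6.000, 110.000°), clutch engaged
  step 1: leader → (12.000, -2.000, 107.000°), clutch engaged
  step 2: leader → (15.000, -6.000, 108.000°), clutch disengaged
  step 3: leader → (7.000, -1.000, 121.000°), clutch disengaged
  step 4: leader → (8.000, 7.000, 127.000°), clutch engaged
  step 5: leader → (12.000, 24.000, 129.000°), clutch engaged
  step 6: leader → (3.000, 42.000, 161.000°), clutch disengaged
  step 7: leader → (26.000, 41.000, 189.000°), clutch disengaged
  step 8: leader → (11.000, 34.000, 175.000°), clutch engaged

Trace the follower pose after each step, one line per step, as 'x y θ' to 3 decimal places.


step 0: Δleader=(-2.000, 16.000, -43.000°), engaged; cmd=(-1.500, 15.000, -86.000°) → follower=(25.500, 9.000, -39.000°)
step 1: Δleader=(-8.000, 4.000, -3.000°), engaged; cmd=(-4.500, 3.000, -6.000°) → follower=(21.000, 12.000, -45.000°)
step 2: Δleader=(3.000, -4.000, 1.000°), disengaged; cmd=(0,0,0) → follower holds at (21.000, 12.000, -45.000°)
step 3: Δleader=(-8.000, 5.000, 13.000°), disengaged; cmd=(0,0,0) → follower holds at (21.000, 12.000, -45.000°)
step 4: Δleader=(1.000, 8.000, 6.000°), engaged; cmd=(0.000, 7.000, 12.000°) → follower=(21.000, 19.000, -33.000°)
step 5: Δleader=(4.000, 17.000, 2.000°), engaged; cmd=(1.500, 16.000, 4.000°) → follower=(22.500, 35.000, -29.000°)
step 6: Δleader=(-9.000, 18.000, 32.000°), disengaged; cmd=(0,0,0) → follower holds at (22.500, 35.000, -29.000°)
step 7: Δleader=(23.000, -1.000, 28.000°), disengaged; cmd=(0,0,0) → follower holds at (22.500, 35.000, -29.000°)
step 8: Δleader=(-15.000, -7.000, -14.000°), engaged; cmd=(-8.000, -8.000, -28.000°) → follower=(14.500, 27.000, -57.000°)

25.500 9.000 -39.000
21.000 12.000 -45.000
21.000 12.000 -45.000
21.000 12.000 -45.000
21.000 19.000 -33.000
22.500 35.000 -29.000
22.500 35.000 -29.000
22.500 35.000 -29.000
14.500 27.000 -57.000


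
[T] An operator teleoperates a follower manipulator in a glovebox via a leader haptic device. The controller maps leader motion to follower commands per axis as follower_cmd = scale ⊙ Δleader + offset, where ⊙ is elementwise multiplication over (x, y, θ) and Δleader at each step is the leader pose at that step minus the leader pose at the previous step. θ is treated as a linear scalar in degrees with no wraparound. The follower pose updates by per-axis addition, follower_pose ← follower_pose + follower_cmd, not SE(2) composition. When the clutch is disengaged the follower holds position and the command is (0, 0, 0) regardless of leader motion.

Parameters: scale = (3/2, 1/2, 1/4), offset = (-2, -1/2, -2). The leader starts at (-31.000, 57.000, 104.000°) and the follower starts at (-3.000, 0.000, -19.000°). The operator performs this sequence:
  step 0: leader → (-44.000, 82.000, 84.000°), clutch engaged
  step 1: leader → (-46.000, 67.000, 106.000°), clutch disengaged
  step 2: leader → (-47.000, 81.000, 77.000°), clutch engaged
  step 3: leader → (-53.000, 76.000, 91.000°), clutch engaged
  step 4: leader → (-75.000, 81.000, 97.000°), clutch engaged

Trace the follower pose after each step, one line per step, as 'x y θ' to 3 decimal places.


-24.500 12.000 -26.000
-24.500 12.000 -26.000
-28.000 18.500 -35.250
-39.000 15.500 -33.750
-74.000 17.500 -34.250

step 0: Δleader=(-13.000, 25.000, -20.000°), engaged; cmd=(-21.500, 12.000, -7.000°) → follower=(-24.500, 12.000, -26.000°)
step 1: Δleader=(-2.000, -15.000, 22.000°), disengaged; cmd=(0,0,0) → follower holds at (-24.500, 12.000, -26.000°)
step 2: Δleader=(-1.000, 14.000, -29.000°), engaged; cmd=(-3.500, 6.500, -9.250°) → follower=(-28.000, 18.500, -35.250°)
step 3: Δleader=(-6.000, -5.000, 14.000°), engaged; cmd=(-11.000, -3.000, 1.500°) → follower=(-39.000, 15.500, -33.750°)
step 4: Δleader=(-22.000, 5.000, 6.000°), engaged; cmd=(-35.000, 2.000, -0.500°) → follower=(-74.000, 17.500, -34.250°)


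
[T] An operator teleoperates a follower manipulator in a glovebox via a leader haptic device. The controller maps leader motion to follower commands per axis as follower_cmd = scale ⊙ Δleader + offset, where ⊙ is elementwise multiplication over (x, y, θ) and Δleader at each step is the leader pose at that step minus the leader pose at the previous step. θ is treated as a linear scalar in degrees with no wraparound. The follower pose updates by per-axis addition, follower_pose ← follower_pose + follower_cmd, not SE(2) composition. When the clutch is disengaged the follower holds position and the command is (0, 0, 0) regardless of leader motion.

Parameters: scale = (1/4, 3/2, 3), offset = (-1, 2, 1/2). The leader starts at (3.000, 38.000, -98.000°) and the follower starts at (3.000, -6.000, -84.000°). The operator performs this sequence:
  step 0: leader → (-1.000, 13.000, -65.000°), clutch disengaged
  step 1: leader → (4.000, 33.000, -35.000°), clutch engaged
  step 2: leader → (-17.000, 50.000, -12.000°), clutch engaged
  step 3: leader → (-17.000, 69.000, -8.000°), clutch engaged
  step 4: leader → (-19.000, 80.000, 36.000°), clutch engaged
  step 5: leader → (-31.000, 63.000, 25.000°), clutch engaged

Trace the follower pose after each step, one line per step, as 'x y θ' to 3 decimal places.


step 0: Δleader=(-4.000, -25.000, 33.000°), disengaged; cmd=(0,0,0) → follower holds at (3.000, -6.000, -84.000°)
step 1: Δleader=(5.000, 20.000, 30.000°), engaged; cmd=(0.250, 32.000, 90.500°) → follower=(3.250, 26.000, 6.500°)
step 2: Δleader=(-21.000, 17.000, 23.000°), engaged; cmd=(-6.250, 27.500, 69.500°) → follower=(-3.000, 53.500, 76.000°)
step 3: Δleader=(0.000, 19.000, 4.000°), engaged; cmd=(-1.000, 30.500, 12.500°) → follower=(-4.000, 84.000, 88.500°)
step 4: Δleader=(-2.000, 11.000, 44.000°), engaged; cmd=(-1.500, 18.500, 132.500°) → follower=(-5.500, 102.500, 221.000°)
step 5: Δleader=(-12.000, -17.000, -11.000°), engaged; cmd=(-4.000, -23.500, -32.500°) → follower=(-9.500, 79.000, 188.500°)

3.000 -6.000 -84.000
3.250 26.000 6.500
-3.000 53.500 76.000
-4.000 84.000 88.500
-5.500 102.500 221.000
-9.500 79.000 188.500


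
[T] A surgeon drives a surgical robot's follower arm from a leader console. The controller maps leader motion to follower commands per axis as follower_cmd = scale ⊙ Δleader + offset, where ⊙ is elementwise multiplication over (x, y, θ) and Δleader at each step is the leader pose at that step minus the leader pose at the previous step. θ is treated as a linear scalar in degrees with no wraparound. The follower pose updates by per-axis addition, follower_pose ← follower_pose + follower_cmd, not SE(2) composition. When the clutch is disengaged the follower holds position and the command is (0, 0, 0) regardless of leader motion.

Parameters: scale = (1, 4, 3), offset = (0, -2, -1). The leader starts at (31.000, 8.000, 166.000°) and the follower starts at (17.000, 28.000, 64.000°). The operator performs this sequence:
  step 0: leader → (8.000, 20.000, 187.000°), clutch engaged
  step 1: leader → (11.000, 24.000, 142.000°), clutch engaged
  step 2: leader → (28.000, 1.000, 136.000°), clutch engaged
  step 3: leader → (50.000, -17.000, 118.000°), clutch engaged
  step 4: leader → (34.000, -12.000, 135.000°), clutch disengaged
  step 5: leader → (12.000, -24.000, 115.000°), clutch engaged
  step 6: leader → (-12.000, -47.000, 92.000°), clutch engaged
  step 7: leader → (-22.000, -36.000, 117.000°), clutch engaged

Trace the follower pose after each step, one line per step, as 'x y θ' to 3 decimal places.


-6.000 74.000 126.000
-3.000 88.000 -10.000
14.000 -6.000 -29.000
36.000 -80.000 -84.000
36.000 -80.000 -84.000
14.000 -130.000 -145.000
-10.000 -224.000 -215.000
-20.000 -182.000 -141.000

step 0: Δleader=(-23.000, 12.000, 21.000°), engaged; cmd=(-23.000, 46.000, 62.000°) → follower=(-6.000, 74.000, 126.000°)
step 1: Δleader=(3.000, 4.000, -45.000°), engaged; cmd=(3.000, 14.000, -136.000°) → follower=(-3.000, 88.000, -10.000°)
step 2: Δleader=(17.000, -23.000, -6.000°), engaged; cmd=(17.000, -94.000, -19.000°) → follower=(14.000, -6.000, -29.000°)
step 3: Δleader=(22.000, -18.000, -18.000°), engaged; cmd=(22.000, -74.000, -55.000°) → follower=(36.000, -80.000, -84.000°)
step 4: Δleader=(-16.000, 5.000, 17.000°), disengaged; cmd=(0,0,0) → follower holds at (36.000, -80.000, -84.000°)
step 5: Δleader=(-22.000, -12.000, -20.000°), engaged; cmd=(-22.000, -50.000, -61.000°) → follower=(14.000, -130.000, -145.000°)
step 6: Δleader=(-24.000, -23.000, -23.000°), engaged; cmd=(-24.000, -94.000, -70.000°) → follower=(-10.000, -224.000, -215.000°)
step 7: Δleader=(-10.000, 11.000, 25.000°), engaged; cmd=(-10.000, 42.000, 74.000°) → follower=(-20.000, -182.000, -141.000°)


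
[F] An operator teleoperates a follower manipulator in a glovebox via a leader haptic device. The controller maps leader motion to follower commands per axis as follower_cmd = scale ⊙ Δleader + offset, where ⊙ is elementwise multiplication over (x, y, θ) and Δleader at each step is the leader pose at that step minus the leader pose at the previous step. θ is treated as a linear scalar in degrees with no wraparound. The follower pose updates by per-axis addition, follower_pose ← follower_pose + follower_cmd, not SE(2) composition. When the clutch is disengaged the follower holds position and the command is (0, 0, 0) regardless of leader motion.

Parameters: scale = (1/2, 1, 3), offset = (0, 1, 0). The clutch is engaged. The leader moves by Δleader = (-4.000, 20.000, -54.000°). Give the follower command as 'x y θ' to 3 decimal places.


axis x: 1/2·-4.000 + 0 = -2.000
axis y: 1·20.000 + 1 = 21.000
axis θ: 3·-54.000 + 0 = -162.000

-2.000 21.000 -162.000


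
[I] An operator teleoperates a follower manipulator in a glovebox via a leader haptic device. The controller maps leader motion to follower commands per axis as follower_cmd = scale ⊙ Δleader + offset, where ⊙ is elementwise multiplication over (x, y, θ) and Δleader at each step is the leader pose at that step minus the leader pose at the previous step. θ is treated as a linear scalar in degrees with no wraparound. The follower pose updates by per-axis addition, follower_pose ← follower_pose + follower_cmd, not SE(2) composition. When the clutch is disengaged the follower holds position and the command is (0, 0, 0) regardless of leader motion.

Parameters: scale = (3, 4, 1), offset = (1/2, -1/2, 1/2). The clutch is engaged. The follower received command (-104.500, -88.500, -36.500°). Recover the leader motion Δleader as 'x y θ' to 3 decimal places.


-35.000 -22.000 -37.000

axis x: (-104.500 − 1/2) / (3) = -35.000
axis y: (-88.500 − -1/2) / (4) = -22.000
axis θ: (-36.500 − 1/2) / (1) = -37.000


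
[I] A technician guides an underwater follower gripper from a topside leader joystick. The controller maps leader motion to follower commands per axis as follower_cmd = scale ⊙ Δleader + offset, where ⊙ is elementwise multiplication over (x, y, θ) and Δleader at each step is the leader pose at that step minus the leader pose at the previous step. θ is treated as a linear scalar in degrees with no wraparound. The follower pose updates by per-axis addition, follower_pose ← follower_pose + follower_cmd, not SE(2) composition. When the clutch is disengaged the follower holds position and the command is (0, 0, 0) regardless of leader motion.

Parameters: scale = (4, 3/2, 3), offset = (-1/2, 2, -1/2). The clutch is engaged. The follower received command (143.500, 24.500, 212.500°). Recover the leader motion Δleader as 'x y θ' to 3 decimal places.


36.000 15.000 71.000

axis x: (143.500 − -1/2) / (4) = 36.000
axis y: (24.500 − 2) / (3/2) = 15.000
axis θ: (212.500 − -1/2) / (3) = 71.000


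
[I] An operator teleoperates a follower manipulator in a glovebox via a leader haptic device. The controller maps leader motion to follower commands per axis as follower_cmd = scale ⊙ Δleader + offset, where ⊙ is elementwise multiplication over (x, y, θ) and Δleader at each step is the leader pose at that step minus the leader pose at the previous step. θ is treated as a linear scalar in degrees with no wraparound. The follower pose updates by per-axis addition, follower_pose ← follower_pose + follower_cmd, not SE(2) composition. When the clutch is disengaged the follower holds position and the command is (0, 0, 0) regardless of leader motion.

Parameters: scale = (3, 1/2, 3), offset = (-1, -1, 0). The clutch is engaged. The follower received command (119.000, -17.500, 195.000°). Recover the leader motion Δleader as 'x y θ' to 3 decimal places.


40.000 -33.000 65.000

axis x: (119.000 − -1) / (3) = 40.000
axis y: (-17.500 − -1) / (1/2) = -33.000
axis θ: (195.000 − 0) / (3) = 65.000


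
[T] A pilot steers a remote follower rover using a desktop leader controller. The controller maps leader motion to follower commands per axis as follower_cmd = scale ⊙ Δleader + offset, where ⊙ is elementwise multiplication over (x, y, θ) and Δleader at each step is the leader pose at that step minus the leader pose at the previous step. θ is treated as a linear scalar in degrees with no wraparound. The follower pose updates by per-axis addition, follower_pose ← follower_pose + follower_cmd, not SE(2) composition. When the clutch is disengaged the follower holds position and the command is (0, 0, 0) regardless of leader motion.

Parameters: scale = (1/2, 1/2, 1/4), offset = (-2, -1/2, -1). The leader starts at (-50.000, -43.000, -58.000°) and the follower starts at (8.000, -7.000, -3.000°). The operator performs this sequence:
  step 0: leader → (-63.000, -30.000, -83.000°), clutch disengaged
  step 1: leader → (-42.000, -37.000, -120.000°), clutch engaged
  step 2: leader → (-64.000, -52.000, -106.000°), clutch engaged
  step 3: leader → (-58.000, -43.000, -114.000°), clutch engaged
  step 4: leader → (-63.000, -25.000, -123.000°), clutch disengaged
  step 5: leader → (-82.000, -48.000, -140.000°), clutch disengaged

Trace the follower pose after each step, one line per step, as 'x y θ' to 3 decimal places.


8.000 -7.000 -3.000
16.500 -11.000 -13.250
3.500 -19.000 -10.750
4.500 -15.000 -13.750
4.500 -15.000 -13.750
4.500 -15.000 -13.750

step 0: Δleader=(-13.000, 13.000, -25.000°), disengaged; cmd=(0,0,0) → follower holds at (8.000, -7.000, -3.000°)
step 1: Δleader=(21.000, -7.000, -37.000°), engaged; cmd=(8.500, -4.000, -10.250°) → follower=(16.500, -11.000, -13.250°)
step 2: Δleader=(-22.000, -15.000, 14.000°), engaged; cmd=(-13.000, -8.000, 2.500°) → follower=(3.500, -19.000, -10.750°)
step 3: Δleader=(6.000, 9.000, -8.000°), engaged; cmd=(1.000, 4.000, -3.000°) → follower=(4.500, -15.000, -13.750°)
step 4: Δleader=(-5.000, 18.000, -9.000°), disengaged; cmd=(0,0,0) → follower holds at (4.500, -15.000, -13.750°)
step 5: Δleader=(-19.000, -23.000, -17.000°), disengaged; cmd=(0,0,0) → follower holds at (4.500, -15.000, -13.750°)


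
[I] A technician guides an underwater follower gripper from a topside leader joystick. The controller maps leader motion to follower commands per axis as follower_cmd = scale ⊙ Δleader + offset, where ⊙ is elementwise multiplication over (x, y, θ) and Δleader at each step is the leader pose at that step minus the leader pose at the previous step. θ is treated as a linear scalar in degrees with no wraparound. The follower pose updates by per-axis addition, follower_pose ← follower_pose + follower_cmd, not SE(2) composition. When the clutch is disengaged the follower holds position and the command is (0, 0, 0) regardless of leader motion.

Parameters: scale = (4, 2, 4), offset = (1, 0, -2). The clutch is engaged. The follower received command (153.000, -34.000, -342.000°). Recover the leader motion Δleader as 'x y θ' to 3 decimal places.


38.000 -17.000 -85.000

axis x: (153.000 − 1) / (4) = 38.000
axis y: (-34.000 − 0) / (2) = -17.000
axis θ: (-342.000 − -2) / (4) = -85.000


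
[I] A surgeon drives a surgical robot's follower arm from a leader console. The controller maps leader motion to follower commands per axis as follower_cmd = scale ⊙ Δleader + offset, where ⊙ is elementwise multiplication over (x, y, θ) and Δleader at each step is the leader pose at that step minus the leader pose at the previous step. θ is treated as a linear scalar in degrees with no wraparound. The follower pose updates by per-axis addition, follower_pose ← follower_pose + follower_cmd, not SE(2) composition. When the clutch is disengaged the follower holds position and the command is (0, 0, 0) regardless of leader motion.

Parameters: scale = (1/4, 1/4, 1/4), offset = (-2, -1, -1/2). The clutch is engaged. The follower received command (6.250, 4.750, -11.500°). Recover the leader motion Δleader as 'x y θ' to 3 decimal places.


33.000 23.000 -44.000

axis x: (6.250 − -2) / (1/4) = 33.000
axis y: (4.750 − -1) / (1/4) = 23.000
axis θ: (-11.500 − -1/2) / (1/4) = -44.000


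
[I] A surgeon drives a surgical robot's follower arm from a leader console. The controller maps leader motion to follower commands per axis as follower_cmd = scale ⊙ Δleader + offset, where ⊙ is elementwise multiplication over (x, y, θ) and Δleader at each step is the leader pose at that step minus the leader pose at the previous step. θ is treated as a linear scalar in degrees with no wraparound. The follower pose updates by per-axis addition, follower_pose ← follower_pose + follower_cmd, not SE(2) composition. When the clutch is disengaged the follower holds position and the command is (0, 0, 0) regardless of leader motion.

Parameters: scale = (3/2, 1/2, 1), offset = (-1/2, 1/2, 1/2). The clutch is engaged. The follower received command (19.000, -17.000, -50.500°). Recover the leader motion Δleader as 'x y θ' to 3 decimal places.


axis x: (19.000 − -1/2) / (3/2) = 13.000
axis y: (-17.000 − 1/2) / (1/2) = -35.000
axis θ: (-50.500 − 1/2) / (1) = -51.000

13.000 -35.000 -51.000


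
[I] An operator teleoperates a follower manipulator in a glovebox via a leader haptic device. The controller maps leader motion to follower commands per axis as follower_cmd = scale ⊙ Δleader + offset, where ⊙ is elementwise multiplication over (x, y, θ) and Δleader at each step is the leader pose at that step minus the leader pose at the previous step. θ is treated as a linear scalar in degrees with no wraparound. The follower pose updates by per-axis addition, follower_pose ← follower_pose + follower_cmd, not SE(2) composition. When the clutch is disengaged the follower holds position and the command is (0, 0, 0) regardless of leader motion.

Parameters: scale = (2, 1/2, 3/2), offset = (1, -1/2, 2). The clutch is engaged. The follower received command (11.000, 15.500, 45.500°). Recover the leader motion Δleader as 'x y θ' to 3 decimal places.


5.000 32.000 29.000

axis x: (11.000 − 1) / (2) = 5.000
axis y: (15.500 − -1/2) / (1/2) = 32.000
axis θ: (45.500 − 2) / (3/2) = 29.000


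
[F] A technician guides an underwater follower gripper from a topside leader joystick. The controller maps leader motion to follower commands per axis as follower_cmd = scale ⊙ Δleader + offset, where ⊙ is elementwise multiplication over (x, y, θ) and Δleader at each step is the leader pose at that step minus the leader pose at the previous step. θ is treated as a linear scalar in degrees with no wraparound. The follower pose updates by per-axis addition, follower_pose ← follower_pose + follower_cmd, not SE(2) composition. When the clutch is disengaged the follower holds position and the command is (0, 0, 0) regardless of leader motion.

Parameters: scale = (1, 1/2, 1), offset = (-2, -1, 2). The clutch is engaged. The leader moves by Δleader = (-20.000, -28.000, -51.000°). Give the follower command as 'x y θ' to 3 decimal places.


axis x: 1·-20.000 + -2 = -22.000
axis y: 1/2·-28.000 + -1 = -15.000
axis θ: 1·-51.000 + 2 = -49.000

-22.000 -15.000 -49.000


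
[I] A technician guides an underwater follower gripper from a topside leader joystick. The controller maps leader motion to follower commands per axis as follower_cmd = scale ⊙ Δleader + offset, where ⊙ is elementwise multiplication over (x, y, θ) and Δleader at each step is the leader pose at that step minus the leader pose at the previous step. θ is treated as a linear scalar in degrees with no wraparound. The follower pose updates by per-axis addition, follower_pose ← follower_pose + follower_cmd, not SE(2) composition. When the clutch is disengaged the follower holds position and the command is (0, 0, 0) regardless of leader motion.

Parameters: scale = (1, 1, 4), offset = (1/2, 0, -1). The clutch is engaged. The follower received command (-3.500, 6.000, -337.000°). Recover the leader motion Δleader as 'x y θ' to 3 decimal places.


axis x: (-3.500 − 1/2) / (1) = -4.000
axis y: (6.000 − 0) / (1) = 6.000
axis θ: (-337.000 − -1) / (4) = -84.000

-4.000 6.000 -84.000


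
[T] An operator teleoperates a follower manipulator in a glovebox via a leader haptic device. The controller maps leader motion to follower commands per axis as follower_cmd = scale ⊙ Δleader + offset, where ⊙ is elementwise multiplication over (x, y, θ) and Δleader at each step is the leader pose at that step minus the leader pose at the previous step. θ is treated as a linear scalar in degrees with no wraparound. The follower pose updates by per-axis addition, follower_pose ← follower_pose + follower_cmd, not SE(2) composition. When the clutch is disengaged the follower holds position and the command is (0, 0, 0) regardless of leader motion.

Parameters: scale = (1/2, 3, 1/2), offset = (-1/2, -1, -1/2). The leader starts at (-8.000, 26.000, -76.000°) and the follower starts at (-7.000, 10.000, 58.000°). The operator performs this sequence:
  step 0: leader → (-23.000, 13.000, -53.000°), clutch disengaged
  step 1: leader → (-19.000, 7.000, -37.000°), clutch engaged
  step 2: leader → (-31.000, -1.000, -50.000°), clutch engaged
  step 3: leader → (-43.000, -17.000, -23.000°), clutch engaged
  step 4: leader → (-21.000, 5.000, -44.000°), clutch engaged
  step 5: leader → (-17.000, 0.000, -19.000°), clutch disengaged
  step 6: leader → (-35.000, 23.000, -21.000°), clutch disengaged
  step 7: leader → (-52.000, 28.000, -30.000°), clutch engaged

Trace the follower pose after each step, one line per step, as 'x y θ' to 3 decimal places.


step 0: Δleader=(-15.000, -13.000, 23.000°), disengaged; cmd=(0,0,0) → follower holds at (-7.000, 10.000, 58.000°)
step 1: Δleader=(4.000, -6.000, 16.000°), engaged; cmd=(1.500, -19.000, 7.500°) → follower=(-5.500, -9.000, 65.500°)
step 2: Δleader=(-12.000, -8.000, -13.000°), engaged; cmd=(-6.500, -25.000, -7.000°) → follower=(-12.000, -34.000, 58.500°)
step 3: Δleader=(-12.000, -16.000, 27.000°), engaged; cmd=(-6.500, -49.000, 13.000°) → follower=(-18.500, -83.000, 71.500°)
step 4: Δleader=(22.000, 22.000, -21.000°), engaged; cmd=(10.500, 65.000, -11.000°) → follower=(-8.000, -18.000, 60.500°)
step 5: Δleader=(4.000, -5.000, 25.000°), disengaged; cmd=(0,0,0) → follower holds at (-8.000, -18.000, 60.500°)
step 6: Δleader=(-18.000, 23.000, -2.000°), disengaged; cmd=(0,0,0) → follower holds at (-8.000, -18.000, 60.500°)
step 7: Δleader=(-17.000, 5.000, -9.000°), engaged; cmd=(-9.000, 14.000, -5.000°) → follower=(-17.000, -4.000, 55.500°)

-7.000 10.000 58.000
-5.500 -9.000 65.500
-12.000 -34.000 58.500
-18.500 -83.000 71.500
-8.000 -18.000 60.500
-8.000 -18.000 60.500
-8.000 -18.000 60.500
-17.000 -4.000 55.500


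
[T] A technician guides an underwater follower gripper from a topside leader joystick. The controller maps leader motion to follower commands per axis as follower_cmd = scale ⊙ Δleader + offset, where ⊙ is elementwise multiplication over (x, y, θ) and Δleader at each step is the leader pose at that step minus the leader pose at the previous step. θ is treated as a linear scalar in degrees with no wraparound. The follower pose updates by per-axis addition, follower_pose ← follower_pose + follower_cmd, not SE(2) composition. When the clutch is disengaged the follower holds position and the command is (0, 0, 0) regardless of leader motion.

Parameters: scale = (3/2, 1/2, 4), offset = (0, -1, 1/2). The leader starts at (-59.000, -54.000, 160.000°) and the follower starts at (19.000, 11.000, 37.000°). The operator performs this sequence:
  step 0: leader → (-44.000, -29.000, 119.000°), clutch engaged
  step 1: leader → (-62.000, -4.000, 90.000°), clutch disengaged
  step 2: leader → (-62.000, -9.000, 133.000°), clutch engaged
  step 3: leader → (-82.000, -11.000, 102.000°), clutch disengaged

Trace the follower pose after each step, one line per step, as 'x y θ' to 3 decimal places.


step 0: Δleader=(15.000, 25.000, -41.000°), engaged; cmd=(22.500, 11.500, -163.500°) → follower=(41.500, 22.500, -126.500°)
step 1: Δleader=(-18.000, 25.000, -29.000°), disengaged; cmd=(0,0,0) → follower holds at (41.500, 22.500, -126.500°)
step 2: Δleader=(0.000, -5.000, 43.000°), engaged; cmd=(0.000, -3.500, 172.500°) → follower=(41.500, 19.000, 46.000°)
step 3: Δleader=(-20.000, -2.000, -31.000°), disengaged; cmd=(0,0,0) → follower holds at (41.500, 19.000, 46.000°)

41.500 22.500 -126.500
41.500 22.500 -126.500
41.500 19.000 46.000
41.500 19.000 46.000


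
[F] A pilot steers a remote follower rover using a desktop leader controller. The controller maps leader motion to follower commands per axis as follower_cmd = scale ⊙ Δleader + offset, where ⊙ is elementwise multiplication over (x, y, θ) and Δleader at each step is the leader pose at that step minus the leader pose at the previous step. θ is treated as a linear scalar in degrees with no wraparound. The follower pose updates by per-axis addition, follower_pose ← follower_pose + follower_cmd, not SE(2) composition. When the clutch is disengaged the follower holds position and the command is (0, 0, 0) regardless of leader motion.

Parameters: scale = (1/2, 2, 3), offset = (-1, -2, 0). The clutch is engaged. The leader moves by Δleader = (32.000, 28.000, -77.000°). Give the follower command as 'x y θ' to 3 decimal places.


15.000 54.000 -231.000

axis x: 1/2·32.000 + -1 = 15.000
axis y: 2·28.000 + -2 = 54.000
axis θ: 3·-77.000 + 0 = -231.000


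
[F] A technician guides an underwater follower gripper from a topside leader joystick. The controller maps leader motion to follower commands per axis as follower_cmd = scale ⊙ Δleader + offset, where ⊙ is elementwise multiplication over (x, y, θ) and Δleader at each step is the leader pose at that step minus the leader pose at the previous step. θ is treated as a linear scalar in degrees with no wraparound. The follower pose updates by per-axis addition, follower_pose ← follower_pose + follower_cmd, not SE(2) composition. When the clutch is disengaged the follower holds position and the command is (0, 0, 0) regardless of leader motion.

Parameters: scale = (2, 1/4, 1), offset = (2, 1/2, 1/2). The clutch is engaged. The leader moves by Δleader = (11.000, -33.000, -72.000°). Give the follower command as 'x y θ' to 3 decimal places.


axis x: 2·11.000 + 2 = 24.000
axis y: 1/4·-33.000 + 1/2 = -7.750
axis θ: 1·-72.000 + 1/2 = -71.500

24.000 -7.750 -71.500


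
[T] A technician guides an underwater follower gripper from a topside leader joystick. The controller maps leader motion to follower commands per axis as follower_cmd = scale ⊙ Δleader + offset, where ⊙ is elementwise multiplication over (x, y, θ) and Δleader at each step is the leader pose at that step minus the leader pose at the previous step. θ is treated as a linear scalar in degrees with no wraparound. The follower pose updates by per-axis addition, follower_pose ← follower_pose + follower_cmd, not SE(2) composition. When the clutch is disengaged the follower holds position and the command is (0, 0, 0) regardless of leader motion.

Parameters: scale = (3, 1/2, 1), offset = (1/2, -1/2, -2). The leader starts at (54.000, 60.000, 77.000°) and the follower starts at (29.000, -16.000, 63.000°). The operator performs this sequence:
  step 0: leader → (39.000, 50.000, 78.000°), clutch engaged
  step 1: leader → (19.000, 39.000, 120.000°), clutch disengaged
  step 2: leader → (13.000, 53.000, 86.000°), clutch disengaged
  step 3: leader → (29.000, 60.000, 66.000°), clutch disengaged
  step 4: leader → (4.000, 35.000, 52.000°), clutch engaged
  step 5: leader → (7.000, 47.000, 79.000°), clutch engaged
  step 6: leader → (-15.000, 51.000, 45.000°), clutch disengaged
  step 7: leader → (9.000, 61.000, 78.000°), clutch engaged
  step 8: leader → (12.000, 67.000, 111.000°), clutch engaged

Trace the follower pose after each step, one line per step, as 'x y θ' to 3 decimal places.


-15.500 -21.500 62.000
-15.500 -21.500 62.000
-15.500 -21.500 62.000
-15.500 -21.500 62.000
-90.000 -34.500 46.000
-80.500 -29.000 71.000
-80.500 -29.000 71.000
-8.000 -24.500 102.000
1.500 -22.000 133.000

step 0: Δleader=(-15.000, -10.000, 1.000°), engaged; cmd=(-44.500, -5.500, -1.000°) → follower=(-15.500, -21.500, 62.000°)
step 1: Δleader=(-20.000, -11.000, 42.000°), disengaged; cmd=(0,0,0) → follower holds at (-15.500, -21.500, 62.000°)
step 2: Δleader=(-6.000, 14.000, -34.000°), disengaged; cmd=(0,0,0) → follower holds at (-15.500, -21.500, 62.000°)
step 3: Δleader=(16.000, 7.000, -20.000°), disengaged; cmd=(0,0,0) → follower holds at (-15.500, -21.500, 62.000°)
step 4: Δleader=(-25.000, -25.000, -14.000°), engaged; cmd=(-74.500, -13.000, -16.000°) → follower=(-90.000, -34.500, 46.000°)
step 5: Δleader=(3.000, 12.000, 27.000°), engaged; cmd=(9.500, 5.500, 25.000°) → follower=(-80.500, -29.000, 71.000°)
step 6: Δleader=(-22.000, 4.000, -34.000°), disengaged; cmd=(0,0,0) → follower holds at (-80.500, -29.000, 71.000°)
step 7: Δleader=(24.000, 10.000, 33.000°), engaged; cmd=(72.500, 4.500, 31.000°) → follower=(-8.000, -24.500, 102.000°)
step 8: Δleader=(3.000, 6.000, 33.000°), engaged; cmd=(9.500, 2.500, 31.000°) → follower=(1.500, -22.000, 133.000°)


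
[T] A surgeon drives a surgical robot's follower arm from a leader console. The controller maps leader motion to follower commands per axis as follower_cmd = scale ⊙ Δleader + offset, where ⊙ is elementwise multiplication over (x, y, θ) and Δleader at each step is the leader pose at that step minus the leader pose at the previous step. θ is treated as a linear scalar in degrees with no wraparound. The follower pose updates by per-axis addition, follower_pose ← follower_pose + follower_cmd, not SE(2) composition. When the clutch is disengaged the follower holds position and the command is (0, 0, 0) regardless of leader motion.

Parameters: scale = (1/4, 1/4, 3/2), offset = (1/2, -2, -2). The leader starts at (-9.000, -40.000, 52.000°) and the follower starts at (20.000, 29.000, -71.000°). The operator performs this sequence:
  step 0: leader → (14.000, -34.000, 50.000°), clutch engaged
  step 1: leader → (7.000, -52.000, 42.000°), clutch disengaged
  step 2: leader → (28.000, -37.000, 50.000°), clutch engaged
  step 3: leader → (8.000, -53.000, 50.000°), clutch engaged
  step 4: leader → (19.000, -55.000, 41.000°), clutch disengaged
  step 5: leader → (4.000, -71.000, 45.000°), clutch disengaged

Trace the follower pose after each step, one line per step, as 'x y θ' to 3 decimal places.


step 0: Δleader=(23.000, 6.000, -2.000°), engaged; cmd=(6.250, -0.500, -5.000°) → follower=(26.250, 28.500, -76.000°)
step 1: Δleader=(-7.000, -18.000, -8.000°), disengaged; cmd=(0,0,0) → follower holds at (26.250, 28.500, -76.000°)
step 2: Δleader=(21.000, 15.000, 8.000°), engaged; cmd=(5.750, 1.750, 10.000°) → follower=(32.000, 30.250, -66.000°)
step 3: Δleader=(-20.000, -16.000, 0.000°), engaged; cmd=(-4.500, -6.000, -2.000°) → follower=(27.500, 24.250, -68.000°)
step 4: Δleader=(11.000, -2.000, -9.000°), disengaged; cmd=(0,0,0) → follower holds at (27.500, 24.250, -68.000°)
step 5: Δleader=(-15.000, -16.000, 4.000°), disengaged; cmd=(0,0,0) → follower holds at (27.500, 24.250, -68.000°)

26.250 28.500 -76.000
26.250 28.500 -76.000
32.000 30.250 -66.000
27.500 24.250 -68.000
27.500 24.250 -68.000
27.500 24.250 -68.000


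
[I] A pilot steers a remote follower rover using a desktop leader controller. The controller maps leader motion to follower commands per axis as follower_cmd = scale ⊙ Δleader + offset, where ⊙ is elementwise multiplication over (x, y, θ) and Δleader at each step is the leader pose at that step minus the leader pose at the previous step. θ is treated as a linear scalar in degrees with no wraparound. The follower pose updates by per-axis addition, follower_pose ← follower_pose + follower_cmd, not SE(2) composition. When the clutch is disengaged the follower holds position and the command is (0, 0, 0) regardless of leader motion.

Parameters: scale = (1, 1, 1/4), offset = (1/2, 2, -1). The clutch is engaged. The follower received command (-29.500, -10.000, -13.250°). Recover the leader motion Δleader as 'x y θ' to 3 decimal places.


-30.000 -12.000 -49.000

axis x: (-29.500 − 1/2) / (1) = -30.000
axis y: (-10.000 − 2) / (1) = -12.000
axis θ: (-13.250 − -1) / (1/4) = -49.000


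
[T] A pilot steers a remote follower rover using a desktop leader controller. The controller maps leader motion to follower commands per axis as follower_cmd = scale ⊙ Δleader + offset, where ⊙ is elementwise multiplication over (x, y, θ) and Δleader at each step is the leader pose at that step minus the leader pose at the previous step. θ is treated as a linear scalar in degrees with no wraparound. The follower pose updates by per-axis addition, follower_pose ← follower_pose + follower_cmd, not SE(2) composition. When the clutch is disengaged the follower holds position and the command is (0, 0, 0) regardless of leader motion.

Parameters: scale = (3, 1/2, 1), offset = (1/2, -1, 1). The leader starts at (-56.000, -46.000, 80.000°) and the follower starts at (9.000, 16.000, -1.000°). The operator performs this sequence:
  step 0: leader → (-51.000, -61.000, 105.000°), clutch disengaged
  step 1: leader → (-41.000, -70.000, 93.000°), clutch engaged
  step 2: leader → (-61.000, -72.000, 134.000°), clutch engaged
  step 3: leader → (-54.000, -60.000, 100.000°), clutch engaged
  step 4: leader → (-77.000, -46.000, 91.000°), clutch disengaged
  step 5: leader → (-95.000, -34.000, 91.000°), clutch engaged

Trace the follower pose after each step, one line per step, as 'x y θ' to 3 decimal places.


9.000 16.000 -1.000
39.500 10.500 -12.000
-20.000 8.500 30.000
1.500 13.500 -3.000
1.500 13.500 -3.000
-52.000 18.500 -2.000

step 0: Δleader=(5.000, -15.000, 25.000°), disengaged; cmd=(0,0,0) → follower holds at (9.000, 16.000, -1.000°)
step 1: Δleader=(10.000, -9.000, -12.000°), engaged; cmd=(30.500, -5.500, -11.000°) → follower=(39.500, 10.500, -12.000°)
step 2: Δleader=(-20.000, -2.000, 41.000°), engaged; cmd=(-59.500, -2.000, 42.000°) → follower=(-20.000, 8.500, 30.000°)
step 3: Δleader=(7.000, 12.000, -34.000°), engaged; cmd=(21.500, 5.000, -33.000°) → follower=(1.500, 13.500, -3.000°)
step 4: Δleader=(-23.000, 14.000, -9.000°), disengaged; cmd=(0,0,0) → follower holds at (1.500, 13.500, -3.000°)
step 5: Δleader=(-18.000, 12.000, 0.000°), engaged; cmd=(-53.500, 5.000, 1.000°) → follower=(-52.000, 18.500, -2.000°)


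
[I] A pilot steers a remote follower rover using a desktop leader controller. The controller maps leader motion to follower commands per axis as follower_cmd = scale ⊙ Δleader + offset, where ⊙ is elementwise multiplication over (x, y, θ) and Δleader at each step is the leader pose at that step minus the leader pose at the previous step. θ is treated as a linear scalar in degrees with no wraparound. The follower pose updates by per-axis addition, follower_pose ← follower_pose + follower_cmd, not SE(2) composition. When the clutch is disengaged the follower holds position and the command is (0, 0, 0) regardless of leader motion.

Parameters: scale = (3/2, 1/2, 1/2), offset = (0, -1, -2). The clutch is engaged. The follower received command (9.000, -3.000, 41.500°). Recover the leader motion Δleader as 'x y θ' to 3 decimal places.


axis x: (9.000 − 0) / (3/2) = 6.000
axis y: (-3.000 − -1) / (1/2) = -4.000
axis θ: (41.500 − -2) / (1/2) = 87.000

6.000 -4.000 87.000


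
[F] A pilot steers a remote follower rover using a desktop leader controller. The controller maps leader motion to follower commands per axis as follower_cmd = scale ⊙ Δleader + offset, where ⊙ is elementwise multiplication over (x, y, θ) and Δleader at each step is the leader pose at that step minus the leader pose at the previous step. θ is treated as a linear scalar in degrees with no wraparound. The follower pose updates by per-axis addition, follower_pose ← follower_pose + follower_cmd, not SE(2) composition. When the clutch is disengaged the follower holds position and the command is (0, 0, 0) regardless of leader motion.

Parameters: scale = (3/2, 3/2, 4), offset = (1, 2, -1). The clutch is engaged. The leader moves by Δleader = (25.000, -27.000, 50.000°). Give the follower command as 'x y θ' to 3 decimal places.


38.500 -38.500 199.000

axis x: 3/2·25.000 + 1 = 38.500
axis y: 3/2·-27.000 + 2 = -38.500
axis θ: 4·50.000 + -1 = 199.000
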